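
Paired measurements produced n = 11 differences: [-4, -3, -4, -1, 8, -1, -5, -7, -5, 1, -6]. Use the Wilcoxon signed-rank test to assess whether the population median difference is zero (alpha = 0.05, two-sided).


Step 1: Drop any zero differences (none here) and take |d_i|.
|d| = [4, 3, 4, 1, 8, 1, 5, 7, 5, 1, 6]
Step 2: Midrank |d_i| (ties get averaged ranks).
ranks: |4|->5.5, |3|->4, |4|->5.5, |1|->2, |8|->11, |1|->2, |5|->7.5, |7|->10, |5|->7.5, |1|->2, |6|->9
Step 3: Attach original signs; sum ranks with positive sign and with negative sign.
W+ = 11 + 2 = 13
W- = 5.5 + 4 + 5.5 + 2 + 2 + 7.5 + 10 + 7.5 + 9 = 53
(Check: W+ + W- = 66 should equal n(n+1)/2 = 66.)
Step 4: Test statistic W = min(W+, W-) = 13.
Step 5: Ties in |d|, so use the tie-corrected normal approximation.
        E[W] = n(n+1)/4 = 11*12/4 = 33.
        Tie groups: |d|=1 (t=3), |d|=4 (t=2), |d|=5 (t=2); sum(t^3 - t) = 36.
        Var[W] = n(n+1)(2n+1)/24 - sum(t^3-t)/48 = 3036/24 - 36/48 = 125.75.
        z = (W - E[W]) / sqrt(Var[W]) = (13 - 33) / 11.2138 = -1.7835.
        Two-sided p = 2*Phi(z) = 0.074503.
Step 6: alpha = 0.05. fail to reject H0.

W+ = 13, W- = 53, W = min = 13, p = 0.074503, fail to reject H0.


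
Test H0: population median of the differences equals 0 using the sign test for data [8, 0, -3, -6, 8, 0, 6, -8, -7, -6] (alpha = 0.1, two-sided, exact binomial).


Step 1: Discard zero differences. Original n = 10; n_eff = number of nonzero differences = 8.
Nonzero differences (with sign): +8, -3, -6, +8, +6, -8, -7, -6
Step 2: Count signs: positive = 3, negative = 5.
Step 3: Under H0: P(positive) = 0.5, so the number of positives S ~ Bin(8, 0.5).
Step 4: Two-sided exact p-value = sum of Bin(8,0.5) probabilities at or below the observed probability = 0.726562.
Step 5: alpha = 0.1. fail to reject H0.

n_eff = 8, pos = 3, neg = 5, p = 0.726562, fail to reject H0.


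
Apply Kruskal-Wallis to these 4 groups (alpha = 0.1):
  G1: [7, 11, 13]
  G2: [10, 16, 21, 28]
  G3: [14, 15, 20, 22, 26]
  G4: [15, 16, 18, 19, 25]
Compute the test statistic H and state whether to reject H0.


Step 1: Combine all N = 17 observations and assign midranks.
sorted (value, group, rank): (7,G1,1), (10,G2,2), (11,G1,3), (13,G1,4), (14,G3,5), (15,G3,6.5), (15,G4,6.5), (16,G2,8.5), (16,G4,8.5), (18,G4,10), (19,G4,11), (20,G3,12), (21,G2,13), (22,G3,14), (25,G4,15), (26,G3,16), (28,G2,17)
Step 2: Sum ranks within each group.
R_1 = 8 (n_1 = 3)
R_2 = 40.5 (n_2 = 4)
R_3 = 53.5 (n_3 = 5)
R_4 = 51 (n_4 = 5)
Step 3: H = 12/(N(N+1)) * sum(R_i^2/n_i) - 3(N+1)
     = 12/(17*18) * (8^2/3 + 40.5^2/4 + 53.5^2/5 + 51^2/5) - 3*18
     = 0.039216 * 1524.05 - 54
     = 5.766503.
Step 4: Ties present; correction factor C = 1 - 12/(17^3 - 17) = 0.997549. Corrected H = 5.766503 / 0.997549 = 5.780672.
Step 5: Under H0, H ~ chi^2(3); p-value = 0.122783.
Step 6: alpha = 0.1. fail to reject H0.

H = 5.7807, df = 3, p = 0.122783, fail to reject H0.


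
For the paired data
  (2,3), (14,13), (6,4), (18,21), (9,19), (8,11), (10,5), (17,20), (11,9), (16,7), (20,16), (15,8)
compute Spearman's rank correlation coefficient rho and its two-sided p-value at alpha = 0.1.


Step 1: Rank x and y separately (midranks; no ties here).
rank(x): 2->1, 14->7, 6->2, 18->11, 9->4, 8->3, 10->5, 17->10, 11->6, 16->9, 20->12, 15->8
rank(y): 3->1, 13->8, 4->2, 21->12, 19->10, 11->7, 5->3, 20->11, 9->6, 7->4, 16->9, 8->5
Step 2: d_i = R_x(i) - R_y(i); compute d_i^2.
  (1-1)^2=0, (7-8)^2=1, (2-2)^2=0, (11-12)^2=1, (4-10)^2=36, (3-7)^2=16, (5-3)^2=4, (10-11)^2=1, (6-6)^2=0, (9-4)^2=25, (12-9)^2=9, (8-5)^2=9
sum(d^2) = 102.
Step 3: rho = 1 - 6*102 / (12*(12^2 - 1)) = 1 - 612/1716 = 0.643357.
Step 4: Under H0, t = rho * sqrt((n-2)/(1-rho^2)) = 2.6575 ~ t(10).
Step 5: Two-sided p-value from the t-distribution with 10 df = 0.024003.
Step 6: alpha = 0.1. reject H0.

rho = 0.6434, p = 0.024003, reject H0 at alpha = 0.1.


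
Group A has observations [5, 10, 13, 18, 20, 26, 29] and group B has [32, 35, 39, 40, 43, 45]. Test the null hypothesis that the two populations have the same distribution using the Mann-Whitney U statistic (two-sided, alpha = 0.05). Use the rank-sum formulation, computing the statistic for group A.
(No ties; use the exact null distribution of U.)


Step 1: Combine and sort all 13 observations; assign midranks.
sorted (value, group): (5,X), (10,X), (13,X), (18,X), (20,X), (26,X), (29,X), (32,Y), (35,Y), (39,Y), (40,Y), (43,Y), (45,Y)
ranks: 5->1, 10->2, 13->3, 18->4, 20->5, 26->6, 29->7, 32->8, 35->9, 39->10, 40->11, 43->12, 45->13
Step 2: Rank sum for X: R1 = 1 + 2 + 3 + 4 + 5 + 6 + 7 = 28.
Step 3: U_X = R1 - n1(n1+1)/2 = 28 - 7*8/2 = 28 - 28 = 0.
       U_Y = n1*n2 - U_X = 42 - 0 = 42.
Step 4: No ties, so the exact null distribution of U (based on enumerating the C(13,7) = 1716 equally likely rank assignments) gives the two-sided p-value.
Step 5: p-value = 0.001166; compare to alpha = 0.05. reject H0.

U_X = 0, p = 0.001166, reject H0 at alpha = 0.05.


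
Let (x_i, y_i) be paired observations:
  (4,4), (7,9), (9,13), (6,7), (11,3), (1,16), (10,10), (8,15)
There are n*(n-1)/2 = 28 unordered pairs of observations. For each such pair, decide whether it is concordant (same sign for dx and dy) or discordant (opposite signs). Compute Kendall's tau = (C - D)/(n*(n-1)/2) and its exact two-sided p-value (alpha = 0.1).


Step 1: Enumerate the 28 unordered pairs (i,j) with i<j and classify each by sign(x_j-x_i) * sign(y_j-y_i).
  (1,2):dx=+3,dy=+5->C; (1,3):dx=+5,dy=+9->C; (1,4):dx=+2,dy=+3->C; (1,5):dx=+7,dy=-1->D
  (1,6):dx=-3,dy=+12->D; (1,7):dx=+6,dy=+6->C; (1,8):dx=+4,dy=+11->C; (2,3):dx=+2,dy=+4->C
  (2,4):dx=-1,dy=-2->C; (2,5):dx=+4,dy=-6->D; (2,6):dx=-6,dy=+7->D; (2,7):dx=+3,dy=+1->C
  (2,8):dx=+1,dy=+6->C; (3,4):dx=-3,dy=-6->C; (3,5):dx=+2,dy=-10->D; (3,6):dx=-8,dy=+3->D
  (3,7):dx=+1,dy=-3->D; (3,8):dx=-1,dy=+2->D; (4,5):dx=+5,dy=-4->D; (4,6):dx=-5,dy=+9->D
  (4,7):dx=+4,dy=+3->C; (4,8):dx=+2,dy=+8->C; (5,6):dx=-10,dy=+13->D; (5,7):dx=-1,dy=+7->D
  (5,8):dx=-3,dy=+12->D; (6,7):dx=+9,dy=-6->D; (6,8):dx=+7,dy=-1->D; (7,8):dx=-2,dy=+5->D
Step 2: C = 12, D = 16, total pairs = 28.
Step 3: tau = (C - D)/(n(n-1)/2) = (12 - 16)/28 = -0.142857.
Step 4: Exact two-sided p-value (enumerate n! = 40320 permutations of y under H0): p = 0.719544.
Step 5: alpha = 0.1. fail to reject H0.

tau_b = -0.1429 (C=12, D=16), p = 0.719544, fail to reject H0.


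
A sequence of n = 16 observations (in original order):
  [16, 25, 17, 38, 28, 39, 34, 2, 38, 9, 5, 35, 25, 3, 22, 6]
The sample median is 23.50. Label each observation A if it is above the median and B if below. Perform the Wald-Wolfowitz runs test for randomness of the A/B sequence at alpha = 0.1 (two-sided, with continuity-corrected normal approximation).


Step 1: Compute median = 23.50; label A = above, B = below.
Labels in order: BABAAAABABBAABBB  (n_A = 8, n_B = 8)
Step 2: Count runs R = 9.
Step 3: Under H0 (random ordering), E[R] = 2*n_A*n_B/(n_A+n_B) + 1 = 2*8*8/16 + 1 = 9.0000.
        Var[R] = 2*n_A*n_B*(2*n_A*n_B - n_A - n_B) / ((n_A+n_B)^2 * (n_A+n_B-1)) = 14336/3840 = 3.7333.
        SD[R] = 1.9322.
Step 4: R = E[R], so z = 0 with no continuity correction.
Step 5: Two-sided p-value via normal approximation = 2*(1 - Phi(|z|)) = 1.000000.
Step 6: alpha = 0.1. fail to reject H0.

R = 9, z = 0.0000, p = 1.000000, fail to reject H0.


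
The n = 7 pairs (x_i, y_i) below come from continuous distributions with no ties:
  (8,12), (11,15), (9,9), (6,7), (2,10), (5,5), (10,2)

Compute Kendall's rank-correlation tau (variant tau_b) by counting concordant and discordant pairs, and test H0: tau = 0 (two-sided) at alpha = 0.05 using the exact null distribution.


Step 1: Enumerate the 21 unordered pairs (i,j) with i<j and classify each by sign(x_j-x_i) * sign(y_j-y_i).
  (1,2):dx=+3,dy=+3->C; (1,3):dx=+1,dy=-3->D; (1,4):dx=-2,dy=-5->C; (1,5):dx=-6,dy=-2->C
  (1,6):dx=-3,dy=-7->C; (1,7):dx=+2,dy=-10->D; (2,3):dx=-2,dy=-6->C; (2,4):dx=-5,dy=-8->C
  (2,5):dx=-9,dy=-5->C; (2,6):dx=-6,dy=-10->C; (2,7):dx=-1,dy=-13->C; (3,4):dx=-3,dy=-2->C
  (3,5):dx=-7,dy=+1->D; (3,6):dx=-4,dy=-4->C; (3,7):dx=+1,dy=-7->D; (4,5):dx=-4,dy=+3->D
  (4,6):dx=-1,dy=-2->C; (4,7):dx=+4,dy=-5->D; (5,6):dx=+3,dy=-5->D; (5,7):dx=+8,dy=-8->D
  (6,7):dx=+5,dy=-3->D
Step 2: C = 12, D = 9, total pairs = 21.
Step 3: tau = (C - D)/(n(n-1)/2) = (12 - 9)/21 = 0.142857.
Step 4: Exact two-sided p-value (enumerate n! = 5040 permutations of y under H0): p = 0.772619.
Step 5: alpha = 0.05. fail to reject H0.

tau_b = 0.1429 (C=12, D=9), p = 0.772619, fail to reject H0.


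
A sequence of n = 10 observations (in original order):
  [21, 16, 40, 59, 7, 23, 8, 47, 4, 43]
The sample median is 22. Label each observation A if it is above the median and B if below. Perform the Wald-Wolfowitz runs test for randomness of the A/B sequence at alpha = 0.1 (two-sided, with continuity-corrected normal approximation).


Step 1: Compute median = 22; label A = above, B = below.
Labels in order: BBAABABABA  (n_A = 5, n_B = 5)
Step 2: Count runs R = 8.
Step 3: Under H0 (random ordering), E[R] = 2*n_A*n_B/(n_A+n_B) + 1 = 2*5*5/10 + 1 = 6.0000.
        Var[R] = 2*n_A*n_B*(2*n_A*n_B - n_A - n_B) / ((n_A+n_B)^2 * (n_A+n_B-1)) = 2000/900 = 2.2222.
        SD[R] = 1.4907.
Step 4: Continuity-corrected z = (R - 0.5 - E[R]) / SD[R] = (8 - 0.5 - 6.0000) / 1.4907 = 1.0062.
Step 5: Two-sided p-value via normal approximation = 2*(1 - Phi(|z|)) = 0.314305.
Step 6: alpha = 0.1. fail to reject H0.

R = 8, z = 1.0062, p = 0.314305, fail to reject H0.


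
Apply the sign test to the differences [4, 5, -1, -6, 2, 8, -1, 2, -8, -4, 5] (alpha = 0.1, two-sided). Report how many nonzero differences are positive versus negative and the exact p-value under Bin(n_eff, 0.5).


Step 1: Discard zero differences. Original n = 11; n_eff = number of nonzero differences = 11.
Nonzero differences (with sign): +4, +5, -1, -6, +2, +8, -1, +2, -8, -4, +5
Step 2: Count signs: positive = 6, negative = 5.
Step 3: Under H0: P(positive) = 0.5, so the number of positives S ~ Bin(11, 0.5).
Step 4: Two-sided exact p-value = sum of Bin(11,0.5) probabilities at or below the observed probability = 1.000000.
Step 5: alpha = 0.1. fail to reject H0.

n_eff = 11, pos = 6, neg = 5, p = 1.000000, fail to reject H0.


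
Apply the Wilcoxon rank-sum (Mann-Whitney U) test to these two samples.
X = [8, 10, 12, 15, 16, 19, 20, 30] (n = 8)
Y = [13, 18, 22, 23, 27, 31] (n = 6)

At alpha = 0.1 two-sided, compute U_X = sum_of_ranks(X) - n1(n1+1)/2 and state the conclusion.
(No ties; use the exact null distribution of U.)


Step 1: Combine and sort all 14 observations; assign midranks.
sorted (value, group): (8,X), (10,X), (12,X), (13,Y), (15,X), (16,X), (18,Y), (19,X), (20,X), (22,Y), (23,Y), (27,Y), (30,X), (31,Y)
ranks: 8->1, 10->2, 12->3, 13->4, 15->5, 16->6, 18->7, 19->8, 20->9, 22->10, 23->11, 27->12, 30->13, 31->14
Step 2: Rank sum for X: R1 = 1 + 2 + 3 + 5 + 6 + 8 + 9 + 13 = 47.
Step 3: U_X = R1 - n1(n1+1)/2 = 47 - 8*9/2 = 47 - 36 = 11.
       U_Y = n1*n2 - U_X = 48 - 11 = 37.
Step 4: No ties, so the exact null distribution of U (based on enumerating the C(14,8) = 3003 equally likely rank assignments) gives the two-sided p-value.
Step 5: p-value = 0.107892; compare to alpha = 0.1. fail to reject H0.

U_X = 11, p = 0.107892, fail to reject H0 at alpha = 0.1.


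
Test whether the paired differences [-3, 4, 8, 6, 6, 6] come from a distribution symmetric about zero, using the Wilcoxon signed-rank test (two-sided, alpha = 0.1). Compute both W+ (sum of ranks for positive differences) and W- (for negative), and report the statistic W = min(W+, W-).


Step 1: Drop any zero differences (none here) and take |d_i|.
|d| = [3, 4, 8, 6, 6, 6]
Step 2: Midrank |d_i| (ties get averaged ranks).
ranks: |3|->1, |4|->2, |8|->6, |6|->4, |6|->4, |6|->4
Step 3: Attach original signs; sum ranks with positive sign and with negative sign.
W+ = 2 + 6 + 4 + 4 + 4 = 20
W- = 1 = 1
(Check: W+ + W- = 21 should equal n(n+1)/2 = 21.)
Step 4: Test statistic W = min(W+, W-) = 1.
Step 5: Ties in |d|, so use the tie-corrected normal approximation.
        E[W] = n(n+1)/4 = 6*7/4 = 10.5.
        Tie groups: |d|=6 (t=3); sum(t^3 - t) = 24.
        Var[W] = n(n+1)(2n+1)/24 - sum(t^3-t)/48 = 546/24 - 24/48 = 22.25.
        z = (W - E[W]) / sqrt(Var[W]) = (1 - 10.5) / 4.7170 = -2.0140.
        Two-sided p = 2*Phi(z) = 0.044010.
Step 6: alpha = 0.1. reject H0.

W+ = 20, W- = 1, W = min = 1, p = 0.044010, reject H0.


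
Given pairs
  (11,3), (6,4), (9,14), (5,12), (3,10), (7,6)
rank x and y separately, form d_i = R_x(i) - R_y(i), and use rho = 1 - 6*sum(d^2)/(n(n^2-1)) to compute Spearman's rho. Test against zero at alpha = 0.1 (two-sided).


Step 1: Rank x and y separately (midranks; no ties here).
rank(x): 11->6, 6->3, 9->5, 5->2, 3->1, 7->4
rank(y): 3->1, 4->2, 14->6, 12->5, 10->4, 6->3
Step 2: d_i = R_x(i) - R_y(i); compute d_i^2.
  (6-1)^2=25, (3-2)^2=1, (5-6)^2=1, (2-5)^2=9, (1-4)^2=9, (4-3)^2=1
sum(d^2) = 46.
Step 3: rho = 1 - 6*46 / (6*(6^2 - 1)) = 1 - 276/210 = -0.314286.
Step 4: Under H0, t = rho * sqrt((n-2)/(1-rho^2)) = -0.6621 ~ t(4).
Step 5: Two-sided p-value from the t-distribution with 4 df = 0.544093.
Step 6: alpha = 0.1. fail to reject H0.

rho = -0.3143, p = 0.544093, fail to reject H0 at alpha = 0.1.


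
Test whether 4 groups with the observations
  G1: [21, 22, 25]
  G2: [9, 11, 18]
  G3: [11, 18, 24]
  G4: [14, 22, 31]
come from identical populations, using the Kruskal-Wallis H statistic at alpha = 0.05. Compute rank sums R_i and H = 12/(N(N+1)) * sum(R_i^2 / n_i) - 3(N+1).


Step 1: Combine all N = 12 observations and assign midranks.
sorted (value, group, rank): (9,G2,1), (11,G2,2.5), (11,G3,2.5), (14,G4,4), (18,G2,5.5), (18,G3,5.5), (21,G1,7), (22,G1,8.5), (22,G4,8.5), (24,G3,10), (25,G1,11), (31,G4,12)
Step 2: Sum ranks within each group.
R_1 = 26.5 (n_1 = 3)
R_2 = 9 (n_2 = 3)
R_3 = 18 (n_3 = 3)
R_4 = 24.5 (n_4 = 3)
Step 3: H = 12/(N(N+1)) * sum(R_i^2/n_i) - 3(N+1)
     = 12/(12*13) * (26.5^2/3 + 9^2/3 + 18^2/3 + 24.5^2/3) - 3*13
     = 0.076923 * 569.167 - 39
     = 4.782051.
Step 4: Ties present; correction factor C = 1 - 18/(12^3 - 12) = 0.989510. Corrected H = 4.782051 / 0.989510 = 4.832744.
Step 5: Under H0, H ~ chi^2(3); p-value = 0.184462.
Step 6: alpha = 0.05. fail to reject H0.

H = 4.8327, df = 3, p = 0.184462, fail to reject H0.


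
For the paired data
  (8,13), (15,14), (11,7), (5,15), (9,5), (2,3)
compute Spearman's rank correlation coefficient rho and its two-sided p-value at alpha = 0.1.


Step 1: Rank x and y separately (midranks; no ties here).
rank(x): 8->3, 15->6, 11->5, 5->2, 9->4, 2->1
rank(y): 13->4, 14->5, 7->3, 15->6, 5->2, 3->1
Step 2: d_i = R_x(i) - R_y(i); compute d_i^2.
  (3-4)^2=1, (6-5)^2=1, (5-3)^2=4, (2-6)^2=16, (4-2)^2=4, (1-1)^2=0
sum(d^2) = 26.
Step 3: rho = 1 - 6*26 / (6*(6^2 - 1)) = 1 - 156/210 = 0.257143.
Step 4: Under H0, t = rho * sqrt((n-2)/(1-rho^2)) = 0.5322 ~ t(4).
Step 5: Two-sided p-value from the t-distribution with 4 df = 0.622787.
Step 6: alpha = 0.1. fail to reject H0.

rho = 0.2571, p = 0.622787, fail to reject H0 at alpha = 0.1.


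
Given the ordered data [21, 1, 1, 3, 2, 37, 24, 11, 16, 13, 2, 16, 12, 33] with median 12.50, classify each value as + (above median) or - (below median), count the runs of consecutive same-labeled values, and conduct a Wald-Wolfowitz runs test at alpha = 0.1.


Step 1: Compute median = 12.50; label A = above, B = below.
Labels in order: ABBBBAABAABABA  (n_A = 7, n_B = 7)
Step 2: Count runs R = 9.
Step 3: Under H0 (random ordering), E[R] = 2*n_A*n_B/(n_A+n_B) + 1 = 2*7*7/14 + 1 = 8.0000.
        Var[R] = 2*n_A*n_B*(2*n_A*n_B - n_A - n_B) / ((n_A+n_B)^2 * (n_A+n_B-1)) = 8232/2548 = 3.2308.
        SD[R] = 1.7974.
Step 4: Continuity-corrected z = (R - 0.5 - E[R]) / SD[R] = (9 - 0.5 - 8.0000) / 1.7974 = 0.2782.
Step 5: Two-sided p-value via normal approximation = 2*(1 - Phi(|z|)) = 0.780879.
Step 6: alpha = 0.1. fail to reject H0.

R = 9, z = 0.2782, p = 0.780879, fail to reject H0.


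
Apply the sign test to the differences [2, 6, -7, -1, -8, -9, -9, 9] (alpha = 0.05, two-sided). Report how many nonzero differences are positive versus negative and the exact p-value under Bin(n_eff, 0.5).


Step 1: Discard zero differences. Original n = 8; n_eff = number of nonzero differences = 8.
Nonzero differences (with sign): +2, +6, -7, -1, -8, -9, -9, +9
Step 2: Count signs: positive = 3, negative = 5.
Step 3: Under H0: P(positive) = 0.5, so the number of positives S ~ Bin(8, 0.5).
Step 4: Two-sided exact p-value = sum of Bin(8,0.5) probabilities at or below the observed probability = 0.726562.
Step 5: alpha = 0.05. fail to reject H0.

n_eff = 8, pos = 3, neg = 5, p = 0.726562, fail to reject H0.


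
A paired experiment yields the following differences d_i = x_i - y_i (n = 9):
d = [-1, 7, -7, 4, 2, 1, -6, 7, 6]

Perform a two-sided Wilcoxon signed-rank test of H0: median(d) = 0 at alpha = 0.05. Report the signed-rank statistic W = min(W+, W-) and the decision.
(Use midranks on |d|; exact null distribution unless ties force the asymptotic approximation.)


Step 1: Drop any zero differences (none here) and take |d_i|.
|d| = [1, 7, 7, 4, 2, 1, 6, 7, 6]
Step 2: Midrank |d_i| (ties get averaged ranks).
ranks: |1|->1.5, |7|->8, |7|->8, |4|->4, |2|->3, |1|->1.5, |6|->5.5, |7|->8, |6|->5.5
Step 3: Attach original signs; sum ranks with positive sign and with negative sign.
W+ = 8 + 4 + 3 + 1.5 + 8 + 5.5 = 30
W- = 1.5 + 8 + 5.5 = 15
(Check: W+ + W- = 45 should equal n(n+1)/2 = 45.)
Step 4: Test statistic W = min(W+, W-) = 15.
Step 5: Ties in |d|, so use the tie-corrected normal approximation.
        E[W] = n(n+1)/4 = 9*10/4 = 22.5.
        Tie groups: |d|=1 (t=2), |d|=6 (t=2), |d|=7 (t=3); sum(t^3 - t) = 36.
        Var[W] = n(n+1)(2n+1)/24 - sum(t^3-t)/48 = 1710/24 - 36/48 = 70.5.
        z = (W - E[W]) / sqrt(Var[W]) = (15 - 22.5) / 8.3964 = -0.8932.
        Two-sided p = 2*Phi(z) = 0.371730.
Step 6: alpha = 0.05. fail to reject H0.

W+ = 30, W- = 15, W = min = 15, p = 0.371730, fail to reject H0.


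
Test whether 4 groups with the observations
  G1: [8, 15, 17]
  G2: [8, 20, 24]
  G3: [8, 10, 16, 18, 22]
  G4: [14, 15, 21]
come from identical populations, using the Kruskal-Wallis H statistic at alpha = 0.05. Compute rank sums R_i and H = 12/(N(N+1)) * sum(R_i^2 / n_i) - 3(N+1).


Step 1: Combine all N = 14 observations and assign midranks.
sorted (value, group, rank): (8,G1,2), (8,G2,2), (8,G3,2), (10,G3,4), (14,G4,5), (15,G1,6.5), (15,G4,6.5), (16,G3,8), (17,G1,9), (18,G3,10), (20,G2,11), (21,G4,12), (22,G3,13), (24,G2,14)
Step 2: Sum ranks within each group.
R_1 = 17.5 (n_1 = 3)
R_2 = 27 (n_2 = 3)
R_3 = 37 (n_3 = 5)
R_4 = 23.5 (n_4 = 3)
Step 3: H = 12/(N(N+1)) * sum(R_i^2/n_i) - 3(N+1)
     = 12/(14*15) * (17.5^2/3 + 27^2/3 + 37^2/5 + 23.5^2/3) - 3*15
     = 0.057143 * 802.967 - 45
     = 0.883810.
Step 4: Ties present; correction factor C = 1 - 30/(14^3 - 14) = 0.989011. Corrected H = 0.883810 / 0.989011 = 0.893630.
Step 5: Under H0, H ~ chi^2(3); p-value = 0.826965.
Step 6: alpha = 0.05. fail to reject H0.

H = 0.8936, df = 3, p = 0.826965, fail to reject H0.


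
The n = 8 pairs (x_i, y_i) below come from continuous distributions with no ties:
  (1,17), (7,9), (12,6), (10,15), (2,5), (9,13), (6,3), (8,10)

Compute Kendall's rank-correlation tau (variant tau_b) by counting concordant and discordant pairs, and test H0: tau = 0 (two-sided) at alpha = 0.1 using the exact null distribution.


Step 1: Enumerate the 28 unordered pairs (i,j) with i<j and classify each by sign(x_j-x_i) * sign(y_j-y_i).
  (1,2):dx=+6,dy=-8->D; (1,3):dx=+11,dy=-11->D; (1,4):dx=+9,dy=-2->D; (1,5):dx=+1,dy=-12->D
  (1,6):dx=+8,dy=-4->D; (1,7):dx=+5,dy=-14->D; (1,8):dx=+7,dy=-7->D; (2,3):dx=+5,dy=-3->D
  (2,4):dx=+3,dy=+6->C; (2,5):dx=-5,dy=-4->C; (2,6):dx=+2,dy=+4->C; (2,7):dx=-1,dy=-6->C
  (2,8):dx=+1,dy=+1->C; (3,4):dx=-2,dy=+9->D; (3,5):dx=-10,dy=-1->C; (3,6):dx=-3,dy=+7->D
  (3,7):dx=-6,dy=-3->C; (3,8):dx=-4,dy=+4->D; (4,5):dx=-8,dy=-10->C; (4,6):dx=-1,dy=-2->C
  (4,7):dx=-4,dy=-12->C; (4,8):dx=-2,dy=-5->C; (5,6):dx=+7,dy=+8->C; (5,7):dx=+4,dy=-2->D
  (5,8):dx=+6,dy=+5->C; (6,7):dx=-3,dy=-10->C; (6,8):dx=-1,dy=-3->C; (7,8):dx=+2,dy=+7->C
Step 2: C = 16, D = 12, total pairs = 28.
Step 3: tau = (C - D)/(n(n-1)/2) = (16 - 12)/28 = 0.142857.
Step 4: Exact two-sided p-value (enumerate n! = 40320 permutations of y under H0): p = 0.719544.
Step 5: alpha = 0.1. fail to reject H0.

tau_b = 0.1429 (C=16, D=12), p = 0.719544, fail to reject H0.


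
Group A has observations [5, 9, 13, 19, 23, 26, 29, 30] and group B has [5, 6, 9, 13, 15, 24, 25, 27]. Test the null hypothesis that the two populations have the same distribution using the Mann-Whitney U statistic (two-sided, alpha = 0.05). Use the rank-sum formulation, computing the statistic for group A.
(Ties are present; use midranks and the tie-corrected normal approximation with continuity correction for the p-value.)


Step 1: Combine and sort all 16 observations; assign midranks.
sorted (value, group): (5,X), (5,Y), (6,Y), (9,X), (9,Y), (13,X), (13,Y), (15,Y), (19,X), (23,X), (24,Y), (25,Y), (26,X), (27,Y), (29,X), (30,X)
ranks: 5->1.5, 5->1.5, 6->3, 9->4.5, 9->4.5, 13->6.5, 13->6.5, 15->8, 19->9, 23->10, 24->11, 25->12, 26->13, 27->14, 29->15, 30->16
Step 2: Rank sum for X: R1 = 1.5 + 4.5 + 6.5 + 9 + 10 + 13 + 15 + 16 = 75.5.
Step 3: U_X = R1 - n1(n1+1)/2 = 75.5 - 8*9/2 = 75.5 - 36 = 39.5.
       U_Y = n1*n2 - U_X = 64 - 39.5 = 24.5.
Step 4: Ties are present, so use the tie-corrected normal approximation (with continuity correction) for the p-value.
Step 5: p-value = 0.461260; compare to alpha = 0.05. fail to reject H0.

U_X = 39.5, p = 0.461260, fail to reject H0 at alpha = 0.05.


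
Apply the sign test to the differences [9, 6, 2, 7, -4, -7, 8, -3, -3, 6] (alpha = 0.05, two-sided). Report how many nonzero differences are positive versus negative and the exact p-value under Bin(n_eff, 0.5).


Step 1: Discard zero differences. Original n = 10; n_eff = number of nonzero differences = 10.
Nonzero differences (with sign): +9, +6, +2, +7, -4, -7, +8, -3, -3, +6
Step 2: Count signs: positive = 6, negative = 4.
Step 3: Under H0: P(positive) = 0.5, so the number of positives S ~ Bin(10, 0.5).
Step 4: Two-sided exact p-value = sum of Bin(10,0.5) probabilities at or below the observed probability = 0.753906.
Step 5: alpha = 0.05. fail to reject H0.

n_eff = 10, pos = 6, neg = 4, p = 0.753906, fail to reject H0.


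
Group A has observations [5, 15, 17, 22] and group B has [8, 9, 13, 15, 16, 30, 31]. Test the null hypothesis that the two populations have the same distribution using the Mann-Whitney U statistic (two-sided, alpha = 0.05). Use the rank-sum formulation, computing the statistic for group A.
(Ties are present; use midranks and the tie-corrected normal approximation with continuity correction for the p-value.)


Step 1: Combine and sort all 11 observations; assign midranks.
sorted (value, group): (5,X), (8,Y), (9,Y), (13,Y), (15,X), (15,Y), (16,Y), (17,X), (22,X), (30,Y), (31,Y)
ranks: 5->1, 8->2, 9->3, 13->4, 15->5.5, 15->5.5, 16->7, 17->8, 22->9, 30->10, 31->11
Step 2: Rank sum for X: R1 = 1 + 5.5 + 8 + 9 = 23.5.
Step 3: U_X = R1 - n1(n1+1)/2 = 23.5 - 4*5/2 = 23.5 - 10 = 13.5.
       U_Y = n1*n2 - U_X = 28 - 13.5 = 14.5.
Step 4: Ties are present, so use the tie-corrected normal approximation (with continuity correction) for the p-value.
Step 5: p-value = 1.000000; compare to alpha = 0.05. fail to reject H0.

U_X = 13.5, p = 1.000000, fail to reject H0 at alpha = 0.05.


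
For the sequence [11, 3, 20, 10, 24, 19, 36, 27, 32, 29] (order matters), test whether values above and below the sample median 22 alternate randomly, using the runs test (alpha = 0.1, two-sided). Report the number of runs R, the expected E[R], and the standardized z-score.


Step 1: Compute median = 22; label A = above, B = below.
Labels in order: BBBBABAAAA  (n_A = 5, n_B = 5)
Step 2: Count runs R = 4.
Step 3: Under H0 (random ordering), E[R] = 2*n_A*n_B/(n_A+n_B) + 1 = 2*5*5/10 + 1 = 6.0000.
        Var[R] = 2*n_A*n_B*(2*n_A*n_B - n_A - n_B) / ((n_A+n_B)^2 * (n_A+n_B-1)) = 2000/900 = 2.2222.
        SD[R] = 1.4907.
Step 4: Continuity-corrected z = (R + 0.5 - E[R]) / SD[R] = (4 + 0.5 - 6.0000) / 1.4907 = -1.0062.
Step 5: Two-sided p-value via normal approximation = 2*(1 - Phi(|z|)) = 0.314305.
Step 6: alpha = 0.1. fail to reject H0.

R = 4, z = -1.0062, p = 0.314305, fail to reject H0.


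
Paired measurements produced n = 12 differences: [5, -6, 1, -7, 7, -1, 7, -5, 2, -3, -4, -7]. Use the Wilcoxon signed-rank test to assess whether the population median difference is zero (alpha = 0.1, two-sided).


Step 1: Drop any zero differences (none here) and take |d_i|.
|d| = [5, 6, 1, 7, 7, 1, 7, 5, 2, 3, 4, 7]
Step 2: Midrank |d_i| (ties get averaged ranks).
ranks: |5|->6.5, |6|->8, |1|->1.5, |7|->10.5, |7|->10.5, |1|->1.5, |7|->10.5, |5|->6.5, |2|->3, |3|->4, |4|->5, |7|->10.5
Step 3: Attach original signs; sum ranks with positive sign and with negative sign.
W+ = 6.5 + 1.5 + 10.5 + 10.5 + 3 = 32
W- = 8 + 10.5 + 1.5 + 6.5 + 4 + 5 + 10.5 = 46
(Check: W+ + W- = 78 should equal n(n+1)/2 = 78.)
Step 4: Test statistic W = min(W+, W-) = 32.
Step 5: Ties in |d|, so use the tie-corrected normal approximation.
        E[W] = n(n+1)/4 = 12*13/4 = 39.
        Tie groups: |d|=1 (t=2), |d|=5 (t=2), |d|=7 (t=4); sum(t^3 - t) = 72.
        Var[W] = n(n+1)(2n+1)/24 - sum(t^3-t)/48 = 3900/24 - 72/48 = 161.
        z = (W - E[W]) / sqrt(Var[W]) = (32 - 39) / 12.6886 = -0.5517.
        Two-sided p = 2*Phi(z) = 0.581169.
Step 6: alpha = 0.1. fail to reject H0.

W+ = 32, W- = 46, W = min = 32, p = 0.581169, fail to reject H0.


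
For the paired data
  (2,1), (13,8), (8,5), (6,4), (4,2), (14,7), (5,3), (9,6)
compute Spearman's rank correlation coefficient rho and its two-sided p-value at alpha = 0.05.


Step 1: Rank x and y separately (midranks; no ties here).
rank(x): 2->1, 13->7, 8->5, 6->4, 4->2, 14->8, 5->3, 9->6
rank(y): 1->1, 8->8, 5->5, 4->4, 2->2, 7->7, 3->3, 6->6
Step 2: d_i = R_x(i) - R_y(i); compute d_i^2.
  (1-1)^2=0, (7-8)^2=1, (5-5)^2=0, (4-4)^2=0, (2-2)^2=0, (8-7)^2=1, (3-3)^2=0, (6-6)^2=0
sum(d^2) = 2.
Step 3: rho = 1 - 6*2 / (8*(8^2 - 1)) = 1 - 12/504 = 0.976190.
Step 4: Under H0, t = rho * sqrt((n-2)/(1-rho^2)) = 11.0235 ~ t(6).
Step 5: Two-sided p-value from the t-distribution with 6 df = 0.000033.
Step 6: alpha = 0.05. reject H0.

rho = 0.9762, p = 0.000033, reject H0 at alpha = 0.05.


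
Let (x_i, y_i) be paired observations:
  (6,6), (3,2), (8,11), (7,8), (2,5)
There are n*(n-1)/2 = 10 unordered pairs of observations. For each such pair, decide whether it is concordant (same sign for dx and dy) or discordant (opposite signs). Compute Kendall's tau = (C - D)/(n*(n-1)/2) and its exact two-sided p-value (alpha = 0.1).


Step 1: Enumerate the 10 unordered pairs (i,j) with i<j and classify each by sign(x_j-x_i) * sign(y_j-y_i).
  (1,2):dx=-3,dy=-4->C; (1,3):dx=+2,dy=+5->C; (1,4):dx=+1,dy=+2->C; (1,5):dx=-4,dy=-1->C
  (2,3):dx=+5,dy=+9->C; (2,4):dx=+4,dy=+6->C; (2,5):dx=-1,dy=+3->D; (3,4):dx=-1,dy=-3->C
  (3,5):dx=-6,dy=-6->C; (4,5):dx=-5,dy=-3->C
Step 2: C = 9, D = 1, total pairs = 10.
Step 3: tau = (C - D)/(n(n-1)/2) = (9 - 1)/10 = 0.800000.
Step 4: Exact two-sided p-value (enumerate n! = 120 permutations of y under H0): p = 0.083333.
Step 5: alpha = 0.1. reject H0.

tau_b = 0.8000 (C=9, D=1), p = 0.083333, reject H0.


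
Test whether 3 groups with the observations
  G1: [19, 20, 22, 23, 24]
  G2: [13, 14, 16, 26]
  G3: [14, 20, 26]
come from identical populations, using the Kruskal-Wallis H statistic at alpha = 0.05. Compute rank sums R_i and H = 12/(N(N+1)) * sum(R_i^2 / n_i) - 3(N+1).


Step 1: Combine all N = 12 observations and assign midranks.
sorted (value, group, rank): (13,G2,1), (14,G2,2.5), (14,G3,2.5), (16,G2,4), (19,G1,5), (20,G1,6.5), (20,G3,6.5), (22,G1,8), (23,G1,9), (24,G1,10), (26,G2,11.5), (26,G3,11.5)
Step 2: Sum ranks within each group.
R_1 = 38.5 (n_1 = 5)
R_2 = 19 (n_2 = 4)
R_3 = 20.5 (n_3 = 3)
Step 3: H = 12/(N(N+1)) * sum(R_i^2/n_i) - 3(N+1)
     = 12/(12*13) * (38.5^2/5 + 19^2/4 + 20.5^2/3) - 3*13
     = 0.076923 * 526.783 - 39
     = 1.521795.
Step 4: Ties present; correction factor C = 1 - 18/(12^3 - 12) = 0.989510. Corrected H = 1.521795 / 0.989510 = 1.537927.
Step 5: Under H0, H ~ chi^2(2); p-value = 0.463493.
Step 6: alpha = 0.05. fail to reject H0.

H = 1.5379, df = 2, p = 0.463493, fail to reject H0.


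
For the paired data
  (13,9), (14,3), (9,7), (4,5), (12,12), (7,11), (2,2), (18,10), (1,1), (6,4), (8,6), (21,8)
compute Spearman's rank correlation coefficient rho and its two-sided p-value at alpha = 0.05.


Step 1: Rank x and y separately (midranks; no ties here).
rank(x): 13->9, 14->10, 9->7, 4->3, 12->8, 7->5, 2->2, 18->11, 1->1, 6->4, 8->6, 21->12
rank(y): 9->9, 3->3, 7->7, 5->5, 12->12, 11->11, 2->2, 10->10, 1->1, 4->4, 6->6, 8->8
Step 2: d_i = R_x(i) - R_y(i); compute d_i^2.
  (9-9)^2=0, (10-3)^2=49, (7-7)^2=0, (3-5)^2=4, (8-12)^2=16, (5-11)^2=36, (2-2)^2=0, (11-10)^2=1, (1-1)^2=0, (4-4)^2=0, (6-6)^2=0, (12-8)^2=16
sum(d^2) = 122.
Step 3: rho = 1 - 6*122 / (12*(12^2 - 1)) = 1 - 732/1716 = 0.573427.
Step 4: Under H0, t = rho * sqrt((n-2)/(1-rho^2)) = 2.2134 ~ t(10).
Step 5: Two-sided p-value from the t-distribution with 10 df = 0.051266.
Step 6: alpha = 0.05. fail to reject H0.

rho = 0.5734, p = 0.051266, fail to reject H0 at alpha = 0.05.


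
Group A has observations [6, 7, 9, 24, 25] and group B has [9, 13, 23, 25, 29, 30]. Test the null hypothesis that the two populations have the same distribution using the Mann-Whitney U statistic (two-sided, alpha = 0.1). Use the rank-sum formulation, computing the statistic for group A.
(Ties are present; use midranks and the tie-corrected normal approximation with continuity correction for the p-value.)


Step 1: Combine and sort all 11 observations; assign midranks.
sorted (value, group): (6,X), (7,X), (9,X), (9,Y), (13,Y), (23,Y), (24,X), (25,X), (25,Y), (29,Y), (30,Y)
ranks: 6->1, 7->2, 9->3.5, 9->3.5, 13->5, 23->6, 24->7, 25->8.5, 25->8.5, 29->10, 30->11
Step 2: Rank sum for X: R1 = 1 + 2 + 3.5 + 7 + 8.5 = 22.
Step 3: U_X = R1 - n1(n1+1)/2 = 22 - 5*6/2 = 22 - 15 = 7.
       U_Y = n1*n2 - U_X = 30 - 7 = 23.
Step 4: Ties are present, so use the tie-corrected normal approximation (with continuity correction) for the p-value.
Step 5: p-value = 0.168954; compare to alpha = 0.1. fail to reject H0.

U_X = 7, p = 0.168954, fail to reject H0 at alpha = 0.1.


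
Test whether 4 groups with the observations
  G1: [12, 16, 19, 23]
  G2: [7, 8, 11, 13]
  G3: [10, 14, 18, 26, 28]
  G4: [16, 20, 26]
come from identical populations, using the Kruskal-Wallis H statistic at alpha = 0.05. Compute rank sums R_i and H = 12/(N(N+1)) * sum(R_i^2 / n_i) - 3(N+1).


Step 1: Combine all N = 16 observations and assign midranks.
sorted (value, group, rank): (7,G2,1), (8,G2,2), (10,G3,3), (11,G2,4), (12,G1,5), (13,G2,6), (14,G3,7), (16,G1,8.5), (16,G4,8.5), (18,G3,10), (19,G1,11), (20,G4,12), (23,G1,13), (26,G3,14.5), (26,G4,14.5), (28,G3,16)
Step 2: Sum ranks within each group.
R_1 = 37.5 (n_1 = 4)
R_2 = 13 (n_2 = 4)
R_3 = 50.5 (n_3 = 5)
R_4 = 35 (n_4 = 3)
Step 3: H = 12/(N(N+1)) * sum(R_i^2/n_i) - 3(N+1)
     = 12/(16*17) * (37.5^2/4 + 13^2/4 + 50.5^2/5 + 35^2/3) - 3*17
     = 0.044118 * 1312.2 - 51
     = 6.890993.
Step 4: Ties present; correction factor C = 1 - 12/(16^3 - 16) = 0.997059. Corrected H = 6.890993 / 0.997059 = 6.911320.
Step 5: Under H0, H ~ chi^2(3); p-value = 0.074779.
Step 6: alpha = 0.05. fail to reject H0.

H = 6.9113, df = 3, p = 0.074779, fail to reject H0.


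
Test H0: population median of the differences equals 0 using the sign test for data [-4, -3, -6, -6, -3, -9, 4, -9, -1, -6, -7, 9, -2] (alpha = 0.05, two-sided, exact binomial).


Step 1: Discard zero differences. Original n = 13; n_eff = number of nonzero differences = 13.
Nonzero differences (with sign): -4, -3, -6, -6, -3, -9, +4, -9, -1, -6, -7, +9, -2
Step 2: Count signs: positive = 2, negative = 11.
Step 3: Under H0: P(positive) = 0.5, so the number of positives S ~ Bin(13, 0.5).
Step 4: Two-sided exact p-value = sum of Bin(13,0.5) probabilities at or below the observed probability = 0.022461.
Step 5: alpha = 0.05. reject H0.

n_eff = 13, pos = 2, neg = 11, p = 0.022461, reject H0.


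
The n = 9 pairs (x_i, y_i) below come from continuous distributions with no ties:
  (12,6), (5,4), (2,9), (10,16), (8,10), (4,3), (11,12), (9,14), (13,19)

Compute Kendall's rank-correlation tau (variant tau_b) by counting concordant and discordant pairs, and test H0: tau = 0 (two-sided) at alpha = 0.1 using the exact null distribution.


Step 1: Enumerate the 36 unordered pairs (i,j) with i<j and classify each by sign(x_j-x_i) * sign(y_j-y_i).
  (1,2):dx=-7,dy=-2->C; (1,3):dx=-10,dy=+3->D; (1,4):dx=-2,dy=+10->D; (1,5):dx=-4,dy=+4->D
  (1,6):dx=-8,dy=-3->C; (1,7):dx=-1,dy=+6->D; (1,8):dx=-3,dy=+8->D; (1,9):dx=+1,dy=+13->C
  (2,3):dx=-3,dy=+5->D; (2,4):dx=+5,dy=+12->C; (2,5):dx=+3,dy=+6->C; (2,6):dx=-1,dy=-1->C
  (2,7):dx=+6,dy=+8->C; (2,8):dx=+4,dy=+10->C; (2,9):dx=+8,dy=+15->C; (3,4):dx=+8,dy=+7->C
  (3,5):dx=+6,dy=+1->C; (3,6):dx=+2,dy=-6->D; (3,7):dx=+9,dy=+3->C; (3,8):dx=+7,dy=+5->C
  (3,9):dx=+11,dy=+10->C; (4,5):dx=-2,dy=-6->C; (4,6):dx=-6,dy=-13->C; (4,7):dx=+1,dy=-4->D
  (4,8):dx=-1,dy=-2->C; (4,9):dx=+3,dy=+3->C; (5,6):dx=-4,dy=-7->C; (5,7):dx=+3,dy=+2->C
  (5,8):dx=+1,dy=+4->C; (5,9):dx=+5,dy=+9->C; (6,7):dx=+7,dy=+9->C; (6,8):dx=+5,dy=+11->C
  (6,9):dx=+9,dy=+16->C; (7,8):dx=-2,dy=+2->D; (7,9):dx=+2,dy=+7->C; (8,9):dx=+4,dy=+5->C
Step 2: C = 27, D = 9, total pairs = 36.
Step 3: tau = (C - D)/(n(n-1)/2) = (27 - 9)/36 = 0.500000.
Step 4: Exact two-sided p-value (enumerate n! = 362880 permutations of y under H0): p = 0.075176.
Step 5: alpha = 0.1. reject H0.

tau_b = 0.5000 (C=27, D=9), p = 0.075176, reject H0.


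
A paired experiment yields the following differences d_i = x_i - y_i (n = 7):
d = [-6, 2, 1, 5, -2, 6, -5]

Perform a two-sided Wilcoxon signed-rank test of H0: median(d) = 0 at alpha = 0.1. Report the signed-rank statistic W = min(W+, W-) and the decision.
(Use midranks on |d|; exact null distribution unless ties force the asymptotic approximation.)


Step 1: Drop any zero differences (none here) and take |d_i|.
|d| = [6, 2, 1, 5, 2, 6, 5]
Step 2: Midrank |d_i| (ties get averaged ranks).
ranks: |6|->6.5, |2|->2.5, |1|->1, |5|->4.5, |2|->2.5, |6|->6.5, |5|->4.5
Step 3: Attach original signs; sum ranks with positive sign and with negative sign.
W+ = 2.5 + 1 + 4.5 + 6.5 = 14.5
W- = 6.5 + 2.5 + 4.5 = 13.5
(Check: W+ + W- = 28 should equal n(n+1)/2 = 28.)
Step 4: Test statistic W = min(W+, W-) = 13.5.
Step 5: Ties in |d|, so use the tie-corrected normal approximation.
        E[W] = n(n+1)/4 = 7*8/4 = 14.
        Tie groups: |d|=2 (t=2), |d|=5 (t=2), |d|=6 (t=2); sum(t^3 - t) = 18.
        Var[W] = n(n+1)(2n+1)/24 - sum(t^3-t)/48 = 840/24 - 18/48 = 34.625.
        z = (W - E[W]) / sqrt(Var[W]) = (13.5 - 14) / 5.8843 = -0.0850.
        Two-sided p = 2*Phi(z) = 0.932284.
Step 6: alpha = 0.1. fail to reject H0.

W+ = 14.5, W- = 13.5, W = min = 13.5, p = 0.932284, fail to reject H0.


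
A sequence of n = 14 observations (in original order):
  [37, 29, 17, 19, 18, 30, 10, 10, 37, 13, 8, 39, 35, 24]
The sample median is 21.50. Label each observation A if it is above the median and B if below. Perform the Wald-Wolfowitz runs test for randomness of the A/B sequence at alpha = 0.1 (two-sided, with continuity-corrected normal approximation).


Step 1: Compute median = 21.50; label A = above, B = below.
Labels in order: AABBBABBABBAAA  (n_A = 7, n_B = 7)
Step 2: Count runs R = 7.
Step 3: Under H0 (random ordering), E[R] = 2*n_A*n_B/(n_A+n_B) + 1 = 2*7*7/14 + 1 = 8.0000.
        Var[R] = 2*n_A*n_B*(2*n_A*n_B - n_A - n_B) / ((n_A+n_B)^2 * (n_A+n_B-1)) = 8232/2548 = 3.2308.
        SD[R] = 1.7974.
Step 4: Continuity-corrected z = (R + 0.5 - E[R]) / SD[R] = (7 + 0.5 - 8.0000) / 1.7974 = -0.2782.
Step 5: Two-sided p-value via normal approximation = 2*(1 - Phi(|z|)) = 0.780879.
Step 6: alpha = 0.1. fail to reject H0.

R = 7, z = -0.2782, p = 0.780879, fail to reject H0.


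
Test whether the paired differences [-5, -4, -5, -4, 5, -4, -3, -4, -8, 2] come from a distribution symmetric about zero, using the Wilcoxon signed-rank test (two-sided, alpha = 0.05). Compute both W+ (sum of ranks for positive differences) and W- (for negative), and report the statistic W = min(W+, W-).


Step 1: Drop any zero differences (none here) and take |d_i|.
|d| = [5, 4, 5, 4, 5, 4, 3, 4, 8, 2]
Step 2: Midrank |d_i| (ties get averaged ranks).
ranks: |5|->8, |4|->4.5, |5|->8, |4|->4.5, |5|->8, |4|->4.5, |3|->2, |4|->4.5, |8|->10, |2|->1
Step 3: Attach original signs; sum ranks with positive sign and with negative sign.
W+ = 8 + 1 = 9
W- = 8 + 4.5 + 8 + 4.5 + 4.5 + 2 + 4.5 + 10 = 46
(Check: W+ + W- = 55 should equal n(n+1)/2 = 55.)
Step 4: Test statistic W = min(W+, W-) = 9.
Step 5: Ties in |d|, so use the tie-corrected normal approximation.
        E[W] = n(n+1)/4 = 10*11/4 = 27.5.
        Tie groups: |d|=4 (t=4), |d|=5 (t=3); sum(t^3 - t) = 84.
        Var[W] = n(n+1)(2n+1)/24 - sum(t^3-t)/48 = 2310/24 - 84/48 = 94.5.
        z = (W - E[W]) / sqrt(Var[W]) = (9 - 27.5) / 9.7211 = -1.9031.
        Two-sided p = 2*Phi(z) = 0.057031.
Step 6: alpha = 0.05. fail to reject H0.

W+ = 9, W- = 46, W = min = 9, p = 0.057031, fail to reject H0.


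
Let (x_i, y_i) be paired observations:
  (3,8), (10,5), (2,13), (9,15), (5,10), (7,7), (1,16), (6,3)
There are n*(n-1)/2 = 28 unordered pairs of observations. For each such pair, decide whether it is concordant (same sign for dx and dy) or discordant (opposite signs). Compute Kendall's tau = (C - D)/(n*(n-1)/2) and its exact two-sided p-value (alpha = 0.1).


Step 1: Enumerate the 28 unordered pairs (i,j) with i<j and classify each by sign(x_j-x_i) * sign(y_j-y_i).
  (1,2):dx=+7,dy=-3->D; (1,3):dx=-1,dy=+5->D; (1,4):dx=+6,dy=+7->C; (1,5):dx=+2,dy=+2->C
  (1,6):dx=+4,dy=-1->D; (1,7):dx=-2,dy=+8->D; (1,8):dx=+3,dy=-5->D; (2,3):dx=-8,dy=+8->D
  (2,4):dx=-1,dy=+10->D; (2,5):dx=-5,dy=+5->D; (2,6):dx=-3,dy=+2->D; (2,7):dx=-9,dy=+11->D
  (2,8):dx=-4,dy=-2->C; (3,4):dx=+7,dy=+2->C; (3,5):dx=+3,dy=-3->D; (3,6):dx=+5,dy=-6->D
  (3,7):dx=-1,dy=+3->D; (3,8):dx=+4,dy=-10->D; (4,5):dx=-4,dy=-5->C; (4,6):dx=-2,dy=-8->C
  (4,7):dx=-8,dy=+1->D; (4,8):dx=-3,dy=-12->C; (5,6):dx=+2,dy=-3->D; (5,7):dx=-4,dy=+6->D
  (5,8):dx=+1,dy=-7->D; (6,7):dx=-6,dy=+9->D; (6,8):dx=-1,dy=-4->C; (7,8):dx=+5,dy=-13->D
Step 2: C = 8, D = 20, total pairs = 28.
Step 3: tau = (C - D)/(n(n-1)/2) = (8 - 20)/28 = -0.428571.
Step 4: Exact two-sided p-value (enumerate n! = 40320 permutations of y under H0): p = 0.178869.
Step 5: alpha = 0.1. fail to reject H0.

tau_b = -0.4286 (C=8, D=20), p = 0.178869, fail to reject H0.


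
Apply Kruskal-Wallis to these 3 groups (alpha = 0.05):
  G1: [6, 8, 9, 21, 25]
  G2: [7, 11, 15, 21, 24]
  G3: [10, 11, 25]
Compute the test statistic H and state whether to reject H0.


Step 1: Combine all N = 13 observations and assign midranks.
sorted (value, group, rank): (6,G1,1), (7,G2,2), (8,G1,3), (9,G1,4), (10,G3,5), (11,G2,6.5), (11,G3,6.5), (15,G2,8), (21,G1,9.5), (21,G2,9.5), (24,G2,11), (25,G1,12.5), (25,G3,12.5)
Step 2: Sum ranks within each group.
R_1 = 30 (n_1 = 5)
R_2 = 37 (n_2 = 5)
R_3 = 24 (n_3 = 3)
Step 3: H = 12/(N(N+1)) * sum(R_i^2/n_i) - 3(N+1)
     = 12/(13*14) * (30^2/5 + 37^2/5 + 24^2/3) - 3*14
     = 0.065934 * 645.8 - 42
     = 0.580220.
Step 4: Ties present; correction factor C = 1 - 18/(13^3 - 13) = 0.991758. Corrected H = 0.580220 / 0.991758 = 0.585042.
Step 5: Under H0, H ~ chi^2(2); p-value = 0.746380.
Step 6: alpha = 0.05. fail to reject H0.

H = 0.5850, df = 2, p = 0.746380, fail to reject H0.


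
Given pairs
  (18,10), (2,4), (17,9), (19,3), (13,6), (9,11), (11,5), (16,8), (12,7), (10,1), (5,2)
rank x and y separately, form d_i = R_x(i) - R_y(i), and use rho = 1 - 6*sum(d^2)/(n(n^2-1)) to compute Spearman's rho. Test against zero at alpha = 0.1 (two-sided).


Step 1: Rank x and y separately (midranks; no ties here).
rank(x): 18->10, 2->1, 17->9, 19->11, 13->7, 9->3, 11->5, 16->8, 12->6, 10->4, 5->2
rank(y): 10->10, 4->4, 9->9, 3->3, 6->6, 11->11, 5->5, 8->8, 7->7, 1->1, 2->2
Step 2: d_i = R_x(i) - R_y(i); compute d_i^2.
  (10-10)^2=0, (1-4)^2=9, (9-9)^2=0, (11-3)^2=64, (7-6)^2=1, (3-11)^2=64, (5-5)^2=0, (8-8)^2=0, (6-7)^2=1, (4-1)^2=9, (2-2)^2=0
sum(d^2) = 148.
Step 3: rho = 1 - 6*148 / (11*(11^2 - 1)) = 1 - 888/1320 = 0.327273.
Step 4: Under H0, t = rho * sqrt((n-2)/(1-rho^2)) = 1.0390 ~ t(9).
Step 5: Two-sided p-value from the t-distribution with 9 df = 0.325895.
Step 6: alpha = 0.1. fail to reject H0.

rho = 0.3273, p = 0.325895, fail to reject H0 at alpha = 0.1.
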